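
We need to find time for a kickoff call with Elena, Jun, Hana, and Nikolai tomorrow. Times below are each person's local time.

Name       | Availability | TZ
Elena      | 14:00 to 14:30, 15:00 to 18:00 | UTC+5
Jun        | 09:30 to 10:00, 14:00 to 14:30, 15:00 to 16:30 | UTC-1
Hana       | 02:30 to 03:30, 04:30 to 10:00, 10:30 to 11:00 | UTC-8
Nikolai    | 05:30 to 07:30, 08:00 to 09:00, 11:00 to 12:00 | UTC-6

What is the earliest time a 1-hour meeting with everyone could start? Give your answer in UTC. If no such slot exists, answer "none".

none

Elena in UTC: 09:00-09:30, 10:00-13:00 (subtract 5h to convert from UTC+5).
Jun in UTC: 10:30-11:00, 15:00-15:30, 16:00-17:30 (add 1h to convert from UTC-1).
Hana in UTC: 10:30-11:30, 12:30-18:00, 18:30-19:00 (add 8h to convert from UTC-8).
Nikolai in UTC: 11:30-13:30, 14:00-15:00, 17:00-18:00 (add 6h to convert from UTC-6).
Elena ∩ Jun: 10:30-11:00.
Elena ∩ Jun ∩ Hana: 10:30-11:00.
Elena ∩ Jun ∩ Hana ∩ Nikolai: ∅.
There is no time when everyone is free.
No common window is at least 60 minutes long.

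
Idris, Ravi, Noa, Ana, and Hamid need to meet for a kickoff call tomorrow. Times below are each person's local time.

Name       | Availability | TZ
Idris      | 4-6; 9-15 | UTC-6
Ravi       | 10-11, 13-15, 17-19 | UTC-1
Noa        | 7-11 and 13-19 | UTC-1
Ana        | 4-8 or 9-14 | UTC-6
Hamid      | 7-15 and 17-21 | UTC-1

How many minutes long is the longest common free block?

120

Idris in UTC: 10:00-12:00, 15:00-21:00 (add 6h to convert from UTC-6).
Ravi in UTC: 11:00-12:00, 14:00-16:00, 18:00-20:00 (add 1h to convert from UTC-1).
Noa in UTC: 08:00-12:00, 14:00-20:00 (add 1h to convert from UTC-1).
Ana in UTC: 10:00-14:00, 15:00-20:00 (add 6h to convert from UTC-6).
Hamid in UTC: 08:00-16:00, 18:00-22:00 (add 1h to convert from UTC-1).
Idris ∩ Ravi: 11:00-12:00, 15:00-16:00, 18:00-20:00.
Idris ∩ Ravi ∩ Noa: 11:00-12:00, 15:00-16:00, 18:00-20:00.
Idris ∩ Ravi ∩ Noa ∩ Ana: 11:00-12:00, 15:00-16:00, 18:00-20:00.
Idris ∩ Ravi ∩ Noa ∩ Ana ∩ Hamid: 11:00-12:00, 15:00-16:00, 18:00-20:00.
The longest is 18:00-20:00 at 120 minutes.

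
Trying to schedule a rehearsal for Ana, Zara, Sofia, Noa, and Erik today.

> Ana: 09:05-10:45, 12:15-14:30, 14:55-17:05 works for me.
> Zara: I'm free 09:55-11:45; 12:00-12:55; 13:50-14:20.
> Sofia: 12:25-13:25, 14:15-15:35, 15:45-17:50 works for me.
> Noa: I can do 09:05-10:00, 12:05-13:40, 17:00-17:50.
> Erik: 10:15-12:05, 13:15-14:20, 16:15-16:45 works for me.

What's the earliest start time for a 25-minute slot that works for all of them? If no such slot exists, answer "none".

none

Ana ∩ Zara: 09:55-10:45, 12:15-12:55, 13:50-14:20.
Ana ∩ Zara ∩ Sofia: 12:25-12:55, 14:15-14:20.
Ana ∩ Zara ∩ Sofia ∩ Noa: 12:25-12:55.
Ana ∩ Zara ∩ Sofia ∩ Noa ∩ Erik: ∅.
There is no time when everyone is free.
No common window is at least 25 minutes long.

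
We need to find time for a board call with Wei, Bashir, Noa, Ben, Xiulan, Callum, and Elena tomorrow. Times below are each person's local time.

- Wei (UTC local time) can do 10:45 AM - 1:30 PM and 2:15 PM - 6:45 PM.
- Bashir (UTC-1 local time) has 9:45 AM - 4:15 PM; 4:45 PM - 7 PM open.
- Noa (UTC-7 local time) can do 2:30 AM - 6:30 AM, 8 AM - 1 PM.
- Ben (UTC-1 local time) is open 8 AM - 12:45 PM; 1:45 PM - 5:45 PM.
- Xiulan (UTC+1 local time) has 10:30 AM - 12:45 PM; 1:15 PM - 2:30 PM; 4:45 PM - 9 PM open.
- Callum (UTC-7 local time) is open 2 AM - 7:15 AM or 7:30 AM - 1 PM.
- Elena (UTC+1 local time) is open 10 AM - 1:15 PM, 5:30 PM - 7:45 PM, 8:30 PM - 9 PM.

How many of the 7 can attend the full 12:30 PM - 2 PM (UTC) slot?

Wei in UTC: 10:45-13:30, 14:15-18:45.
Bashir in UTC: 10:45-17:15, 17:45-20:00 (add 1h to convert from UTC-1).
Noa in UTC: 09:30-13:30, 15:00-20:00 (add 7h to convert from UTC-7).
Ben in UTC: 09:00-13:45, 14:45-18:45 (add 1h to convert from UTC-1).
Xiulan in UTC: 09:30-11:45, 12:15-13:30, 15:45-20:00 (subtract 1h to convert from UTC+1).
Callum in UTC: 09:00-14:15, 14:30-20:00 (add 7h to convert from UTC-7).
Elena in UTC: 09:00-12:15, 16:30-18:45, 19:30-20:00 (subtract 1h to convert from UTC+1).
Bashir and Callum can make the full 12:30-14:00 slot — that's 2.

2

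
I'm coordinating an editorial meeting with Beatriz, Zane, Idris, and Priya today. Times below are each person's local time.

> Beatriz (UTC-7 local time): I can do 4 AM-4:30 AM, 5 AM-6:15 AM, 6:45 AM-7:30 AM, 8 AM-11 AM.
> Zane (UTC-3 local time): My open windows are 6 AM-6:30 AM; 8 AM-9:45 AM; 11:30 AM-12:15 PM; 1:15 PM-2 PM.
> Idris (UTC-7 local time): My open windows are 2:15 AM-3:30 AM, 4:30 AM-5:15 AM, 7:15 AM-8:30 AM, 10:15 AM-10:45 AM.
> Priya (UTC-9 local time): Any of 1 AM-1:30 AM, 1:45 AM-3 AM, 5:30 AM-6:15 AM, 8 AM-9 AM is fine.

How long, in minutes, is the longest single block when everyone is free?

15

Beatriz in UTC: 11:00-11:30, 12:00-13:15, 13:45-14:30, 15:00-18:00 (add 7h to convert from UTC-7).
Zane in UTC: 09:00-09:30, 11:00-12:45, 14:30-15:15, 16:15-17:00 (add 3h to convert from UTC-3).
Idris in UTC: 09:15-10:30, 11:30-12:15, 14:15-15:30, 17:15-17:45 (add 7h to convert from UTC-7).
Priya in UTC: 10:00-10:30, 10:45-12:00, 14:30-15:15, 17:00-18:00 (add 9h to convert from UTC-9).
Beatriz ∩ Zane: 11:00-11:30, 12:00-12:45, 15:00-15:15, 16:15-17:00.
Beatriz ∩ Zane ∩ Idris: 12:00-12:15, 15:00-15:15.
Beatriz ∩ Zane ∩ Idris ∩ Priya: 15:00-15:15.
The longest is 15:00-15:15 at 15 minutes.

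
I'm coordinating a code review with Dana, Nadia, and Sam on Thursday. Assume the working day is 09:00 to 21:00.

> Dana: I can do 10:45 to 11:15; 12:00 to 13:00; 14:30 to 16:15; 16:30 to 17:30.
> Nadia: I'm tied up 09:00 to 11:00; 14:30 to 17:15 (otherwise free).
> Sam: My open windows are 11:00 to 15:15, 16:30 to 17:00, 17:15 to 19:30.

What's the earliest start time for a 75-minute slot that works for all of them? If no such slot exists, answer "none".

Dana free: 10:45-11:15, 12:00-13:00, 14:30-16:15, 16:30-17:30.
Nadia free: 11:00-14:30, 17:15-21:00 (invert busy blocks within the working day).
Sam free: 11:00-15:15, 16:30-17:00, 17:15-19:30.
Dana ∩ Nadia: 11:00-11:15, 12:00-13:00, 17:15-17:30.
Dana ∩ Nadia ∩ Sam: 11:00-11:15, 12:00-13:00, 17:15-17:30.
Those are the intersection windows.
No common window is at least 75 minutes long.

none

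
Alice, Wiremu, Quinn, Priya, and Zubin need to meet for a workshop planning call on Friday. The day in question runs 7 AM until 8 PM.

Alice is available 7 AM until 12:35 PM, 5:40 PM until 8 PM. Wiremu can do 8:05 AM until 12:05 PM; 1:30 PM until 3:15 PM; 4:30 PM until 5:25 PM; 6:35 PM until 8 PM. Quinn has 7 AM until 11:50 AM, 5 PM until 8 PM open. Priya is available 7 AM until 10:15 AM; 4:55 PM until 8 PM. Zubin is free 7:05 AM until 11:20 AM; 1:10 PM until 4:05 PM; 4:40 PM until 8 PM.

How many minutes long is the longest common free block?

Alice ∩ Wiremu: 08:05-12:05, 18:35-20:00.
Alice ∩ Wiremu ∩ Quinn: 08:05-11:50, 18:35-20:00.
Alice ∩ Wiremu ∩ Quinn ∩ Priya: 08:05-10:15, 18:35-20:00.
Alice ∩ Wiremu ∩ Quinn ∩ Priya ∩ Zubin: 08:05-10:15, 18:35-20:00.
The longest is 08:05-10:15 at 130 minutes.

130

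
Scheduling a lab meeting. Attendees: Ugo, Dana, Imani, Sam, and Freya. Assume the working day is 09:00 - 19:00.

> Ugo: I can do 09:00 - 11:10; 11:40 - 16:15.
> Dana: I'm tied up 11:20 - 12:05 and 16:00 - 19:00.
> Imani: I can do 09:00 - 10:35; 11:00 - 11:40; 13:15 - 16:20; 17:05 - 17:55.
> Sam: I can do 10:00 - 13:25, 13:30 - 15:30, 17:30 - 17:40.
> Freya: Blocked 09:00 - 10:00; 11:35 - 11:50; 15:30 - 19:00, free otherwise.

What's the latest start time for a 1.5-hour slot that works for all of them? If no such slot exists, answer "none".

Ugo free: 09:00-11:10, 11:40-16:15.
Dana free: 09:00-11:20, 12:05-16:00 (invert busy blocks within the working day).
Imani free: 09:00-10:35, 11:00-11:40, 13:15-16:20, 17:05-17:55.
Sam free: 10:00-13:25, 13:30-15:30, 17:30-17:40.
Freya free: 10:00-11:35, 11:50-15:30 (invert busy blocks within the working day).
Ugo ∩ Dana: 09:00-11:10, 12:05-16:00.
Ugo ∩ Dana ∩ Imani: 09:00-10:35, 11:00-11:10, 13:15-16:00.
Ugo ∩ Dana ∩ Imani ∩ Sam: 10:00-10:35, 11:00-11:10, 13:15-13:25, 13:30-15:30.
Ugo ∩ Dana ∩ Imani ∩ Sam ∩ Freya: 10:00-10:35, 11:00-11:10, 13:15-13:25, 13:30-15:30.
The last common window of at least 90 minutes is 13:30-15:30; a 90-minute meeting can start as late as 14:00 and still end by 15:30.

14:00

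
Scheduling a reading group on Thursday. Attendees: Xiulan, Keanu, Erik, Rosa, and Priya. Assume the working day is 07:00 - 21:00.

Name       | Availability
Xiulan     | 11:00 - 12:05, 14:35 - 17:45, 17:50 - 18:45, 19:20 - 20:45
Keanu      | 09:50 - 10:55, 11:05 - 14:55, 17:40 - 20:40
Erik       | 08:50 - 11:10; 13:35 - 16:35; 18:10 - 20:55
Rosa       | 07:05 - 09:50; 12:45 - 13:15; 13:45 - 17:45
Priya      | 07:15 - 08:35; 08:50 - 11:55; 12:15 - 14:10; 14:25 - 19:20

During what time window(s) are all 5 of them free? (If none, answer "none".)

14:35-14:55

Xiulan ∩ Keanu: 11:05-12:05, 14:35-14:55, 17:40-17:45, 17:50-18:45, 19:20-20:40.
Xiulan ∩ Keanu ∩ Erik: 11:05-11:10, 14:35-14:55, 18:10-18:45, 19:20-20:40.
Xiulan ∩ Keanu ∩ Erik ∩ Rosa: 14:35-14:55.
Xiulan ∩ Keanu ∩ Erik ∩ Rosa ∩ Priya: 14:35-14:55.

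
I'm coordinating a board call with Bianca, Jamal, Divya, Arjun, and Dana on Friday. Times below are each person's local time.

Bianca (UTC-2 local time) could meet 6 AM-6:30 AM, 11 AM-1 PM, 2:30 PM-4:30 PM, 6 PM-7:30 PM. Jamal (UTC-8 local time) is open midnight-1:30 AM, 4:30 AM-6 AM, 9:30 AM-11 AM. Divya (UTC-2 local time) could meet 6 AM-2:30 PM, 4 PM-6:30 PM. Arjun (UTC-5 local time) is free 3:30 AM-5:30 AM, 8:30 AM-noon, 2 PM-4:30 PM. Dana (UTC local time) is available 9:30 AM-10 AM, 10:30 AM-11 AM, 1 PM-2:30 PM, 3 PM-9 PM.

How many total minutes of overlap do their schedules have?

Bianca in UTC: 08:00-08:30, 13:00-15:00, 16:30-18:30, 20:00-21:30 (add 2h to convert from UTC-2).
Jamal in UTC: 08:00-09:30, 12:30-14:00, 17:30-19:00 (add 8h to convert from UTC-8).
Divya in UTC: 08:00-16:30, 18:00-20:30 (add 2h to convert from UTC-2).
Arjun in UTC: 08:30-10:30, 13:30-17:00, 19:00-21:30 (add 5h to convert from UTC-5).
Dana in UTC: 09:30-10:00, 10:30-11:00, 13:00-14:30, 15:00-21:00.
Bianca ∩ Jamal: 08:00-08:30, 13:00-14:00, 17:30-18:30.
Bianca ∩ Jamal ∩ Divya: 08:00-08:30, 13:00-14:00, 18:00-18:30.
Bianca ∩ Jamal ∩ Divya ∩ Arjun: 13:30-14:00.
Bianca ∩ Jamal ∩ Divya ∩ Arjun ∩ Dana: 13:30-14:00.
That's a single block of 30 minutes.

30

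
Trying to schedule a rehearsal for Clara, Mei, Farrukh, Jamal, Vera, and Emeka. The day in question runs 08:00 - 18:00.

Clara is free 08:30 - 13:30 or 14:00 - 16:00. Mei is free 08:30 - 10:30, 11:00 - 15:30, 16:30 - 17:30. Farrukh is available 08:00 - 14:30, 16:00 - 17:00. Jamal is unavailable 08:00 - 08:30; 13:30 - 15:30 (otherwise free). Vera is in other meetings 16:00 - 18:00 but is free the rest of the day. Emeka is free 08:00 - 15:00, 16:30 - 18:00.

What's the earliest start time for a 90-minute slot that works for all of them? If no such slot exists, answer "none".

08:30

Clara free: 08:30-13:30, 14:00-16:00.
Mei free: 08:30-10:30, 11:00-15:30, 16:30-17:30.
Farrukh free: 08:00-14:30, 16:00-17:00.
Jamal free: 08:30-13:30, 15:30-18:00 (invert busy blocks within the working day).
Vera free: 08:00-16:00 (invert busy blocks within the working day).
Emeka free: 08:00-15:00, 16:30-18:00.
Clara ∩ Mei: 08:30-10:30, 11:00-13:30, 14:00-15:30.
Clara ∩ Mei ∩ Farrukh: 08:30-10:30, 11:00-13:30, 14:00-14:30.
Clara ∩ Mei ∩ Farrukh ∩ Jamal: 08:30-10:30, 11:00-13:30.
Clara ∩ Mei ∩ Farrukh ∩ Jamal ∩ Vera: 08:30-10:30, 11:00-13:30.
Clara ∩ Mei ∩ Farrukh ∩ Jamal ∩ Vera ∩ Emeka: 08:30-10:30, 11:00-13:30.
The first common window of at least 90 minutes is 08:30-10:30, so the earliest start is 08:30.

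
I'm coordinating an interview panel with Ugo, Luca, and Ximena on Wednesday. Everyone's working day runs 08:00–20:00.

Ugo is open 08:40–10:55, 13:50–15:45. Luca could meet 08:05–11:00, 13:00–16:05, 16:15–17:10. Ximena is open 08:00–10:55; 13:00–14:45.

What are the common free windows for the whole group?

08:40-10:55, 13:50-14:45

Ugo ∩ Luca: 08:40-10:55, 13:50-15:45.
Ugo ∩ Luca ∩ Ximena: 08:40-10:55, 13:50-14:45.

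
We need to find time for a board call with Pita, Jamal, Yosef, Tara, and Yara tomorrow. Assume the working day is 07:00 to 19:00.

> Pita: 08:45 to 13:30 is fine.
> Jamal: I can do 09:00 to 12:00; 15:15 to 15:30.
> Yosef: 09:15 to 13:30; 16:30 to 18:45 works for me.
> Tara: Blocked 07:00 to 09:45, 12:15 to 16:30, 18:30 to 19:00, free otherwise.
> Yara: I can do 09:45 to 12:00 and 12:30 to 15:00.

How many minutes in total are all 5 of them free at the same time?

Pita free: 08:45-13:30.
Jamal free: 09:00-12:00, 15:15-15:30.
Yosef free: 09:15-13:30, 16:30-18:45.
Tara free: 09:45-12:15, 16:30-18:30 (invert busy blocks within the working day).
Yara free: 09:45-12:00, 12:30-15:00.
Pita ∩ Jamal: 09:00-12:00.
Pita ∩ Jamal ∩ Yosef: 09:15-12:00.
Pita ∩ Jamal ∩ Yosef ∩ Tara: 09:45-12:00.
Pita ∩ Jamal ∩ Yosef ∩ Tara ∩ Yara: 09:45-12:00.
That's a single block of 135 minutes.

135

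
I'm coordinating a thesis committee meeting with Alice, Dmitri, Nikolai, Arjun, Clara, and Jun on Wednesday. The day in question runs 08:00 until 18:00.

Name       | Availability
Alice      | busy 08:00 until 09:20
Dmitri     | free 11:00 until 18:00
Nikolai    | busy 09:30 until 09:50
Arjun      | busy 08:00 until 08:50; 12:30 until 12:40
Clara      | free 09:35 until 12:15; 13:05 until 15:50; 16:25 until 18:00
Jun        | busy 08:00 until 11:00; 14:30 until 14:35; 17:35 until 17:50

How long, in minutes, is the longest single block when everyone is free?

85

Alice free: 09:20-18:00 (invert busy blocks within the working day).
Dmitri free: 11:00-18:00.
Nikolai free: 08:00-09:30, 09:50-18:00 (invert busy blocks within the working day).
Arjun free: 08:50-12:30, 12:40-18:00 (invert busy blocks within the working day).
Clara free: 09:35-12:15, 13:05-15:50, 16:25-18:00.
Jun free: 11:00-14:30, 14:35-17:35, 17:50-18:00 (invert busy blocks within the working day).
Alice ∩ Dmitri: 11:00-18:00.
Alice ∩ Dmitri ∩ Nikolai: 11:00-18:00.
Alice ∩ Dmitri ∩ Nikolai ∩ Arjun: 11:00-12:30, 12:40-18:00.
Alice ∩ Dmitri ∩ Nikolai ∩ Arjun ∩ Clara: 11:00-12:15, 13:05-15:50, 16:25-18:00.
Alice ∩ Dmitri ∩ Nikolai ∩ Arjun ∩ Clara ∩ Jun: 11:00-12:15, 13:05-14:30, 14:35-15:50, 16:25-17:35, 17:50-18:00.
The longest is 13:05-14:30 at 85 minutes.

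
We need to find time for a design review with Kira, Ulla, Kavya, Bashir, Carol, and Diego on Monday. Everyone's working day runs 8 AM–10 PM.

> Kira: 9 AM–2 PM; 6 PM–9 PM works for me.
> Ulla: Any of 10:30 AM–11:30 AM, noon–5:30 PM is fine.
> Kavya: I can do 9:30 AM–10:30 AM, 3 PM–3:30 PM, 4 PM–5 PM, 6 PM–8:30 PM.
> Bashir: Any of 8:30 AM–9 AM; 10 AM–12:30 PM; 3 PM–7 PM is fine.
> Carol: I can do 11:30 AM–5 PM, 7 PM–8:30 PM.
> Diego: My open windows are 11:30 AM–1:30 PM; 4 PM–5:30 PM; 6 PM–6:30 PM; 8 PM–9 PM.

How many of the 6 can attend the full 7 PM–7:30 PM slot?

Kira, Kavya, and Carol can make the full 19:00-19:30 slot — that's 3.

3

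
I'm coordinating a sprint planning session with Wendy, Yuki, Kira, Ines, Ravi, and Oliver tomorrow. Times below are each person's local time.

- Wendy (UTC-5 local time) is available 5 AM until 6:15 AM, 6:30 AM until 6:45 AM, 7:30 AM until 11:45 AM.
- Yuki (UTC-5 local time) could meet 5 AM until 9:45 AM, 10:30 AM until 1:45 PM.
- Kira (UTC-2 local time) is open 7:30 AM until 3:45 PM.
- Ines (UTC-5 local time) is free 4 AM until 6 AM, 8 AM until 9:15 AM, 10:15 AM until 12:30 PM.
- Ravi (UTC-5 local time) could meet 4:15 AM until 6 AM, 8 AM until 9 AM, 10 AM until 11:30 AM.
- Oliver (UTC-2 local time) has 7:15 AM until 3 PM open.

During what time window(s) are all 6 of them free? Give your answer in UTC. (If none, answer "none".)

10:00-11:00, 13:00-14:00, 15:30-16:30

Wendy in UTC: 10:00-11:15, 11:30-11:45, 12:30-16:45 (add 5h to convert from UTC-5).
Yuki in UTC: 10:00-14:45, 15:30-18:45 (add 5h to convert from UTC-5).
Kira in UTC: 09:30-17:45 (add 2h to convert from UTC-2).
Ines in UTC: 09:00-11:00, 13:00-14:15, 15:15-17:30 (add 5h to convert from UTC-5).
Ravi in UTC: 09:15-11:00, 13:00-14:00, 15:00-16:30 (add 5h to convert from UTC-5).
Oliver in UTC: 09:15-17:00 (add 2h to convert from UTC-2).
Wendy ∩ Yuki: 10:00-11:15, 11:30-11:45, 12:30-14:45, 15:30-16:45.
Wendy ∩ Yuki ∩ Kira: 10:00-11:15, 11:30-11:45, 12:30-14:45, 15:30-16:45.
Wendy ∩ Yuki ∩ Kira ∩ Ines: 10:00-11:00, 13:00-14:15, 15:30-16:45.
Wendy ∩ Yuki ∩ Kira ∩ Ines ∩ Ravi: 10:00-11:00, 13:00-14:00, 15:30-16:30.
Wendy ∩ Yuki ∩ Kira ∩ Ines ∩ Ravi ∩ Oliver: 10:00-11:00, 13:00-14:00, 15:30-16:30.
So the common availability across everyone is 10:00-11:00, 13:00-14:00, 15:30-16:30.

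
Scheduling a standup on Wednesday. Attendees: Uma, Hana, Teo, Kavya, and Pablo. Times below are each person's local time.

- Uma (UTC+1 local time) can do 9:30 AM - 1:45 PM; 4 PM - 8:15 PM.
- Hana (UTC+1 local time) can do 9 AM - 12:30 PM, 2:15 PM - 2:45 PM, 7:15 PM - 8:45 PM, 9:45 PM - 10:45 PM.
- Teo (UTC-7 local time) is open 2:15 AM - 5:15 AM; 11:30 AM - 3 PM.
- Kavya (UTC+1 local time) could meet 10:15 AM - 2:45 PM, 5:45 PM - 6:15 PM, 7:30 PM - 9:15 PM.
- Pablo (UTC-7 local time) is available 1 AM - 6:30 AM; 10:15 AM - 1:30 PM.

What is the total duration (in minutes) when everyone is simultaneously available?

180

Uma in UTC: 08:30-12:45, 15:00-19:15 (subtract 1h to convert from UTC+1).
Hana in UTC: 08:00-11:30, 13:15-13:45, 18:15-19:45, 20:45-21:45 (subtract 1h to convert from UTC+1).
Teo in UTC: 09:15-12:15, 18:30-22:00 (add 7h to convert from UTC-7).
Kavya in UTC: 09:15-13:45, 16:45-17:15, 18:30-20:15 (subtract 1h to convert from UTC+1).
Pablo in UTC: 08:00-13:30, 17:15-20:30 (add 7h to convert from UTC-7).
Uma ∩ Hana: 08:30-11:30, 18:15-19:15.
Uma ∩ Hana ∩ Teo: 09:15-11:30, 18:30-19:15.
Uma ∩ Hana ∩ Teo ∩ Kavya: 09:15-11:30, 18:30-19:15.
Uma ∩ Hana ∩ Teo ∩ Kavya ∩ Pablo: 09:15-11:30, 18:30-19:15.
So the common availability across everyone is 09:15-11:30, 18:30-19:15.
Summing the common windows: 135 + 45 = 180 minutes.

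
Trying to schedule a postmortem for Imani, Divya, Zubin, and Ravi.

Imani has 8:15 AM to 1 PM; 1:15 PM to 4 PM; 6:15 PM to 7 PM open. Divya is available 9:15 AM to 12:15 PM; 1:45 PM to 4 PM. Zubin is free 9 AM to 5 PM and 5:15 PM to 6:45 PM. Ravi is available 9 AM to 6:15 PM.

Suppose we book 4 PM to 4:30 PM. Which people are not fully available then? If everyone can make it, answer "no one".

Imani: not fully free for 16:00-16:30. Divya: not fully free for 16:00-16:30. Zubin: free for 16:00-16:30. Ravi: free for 16:00-16:30.

Divya, Imani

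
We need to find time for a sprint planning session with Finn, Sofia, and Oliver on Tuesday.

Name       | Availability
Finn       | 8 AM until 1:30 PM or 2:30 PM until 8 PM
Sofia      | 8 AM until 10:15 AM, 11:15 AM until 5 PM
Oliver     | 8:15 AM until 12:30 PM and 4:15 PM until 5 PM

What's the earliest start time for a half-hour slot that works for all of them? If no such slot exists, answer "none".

Finn ∩ Sofia: 08:00-10:15, 11:15-13:30, 14:30-17:00.
Finn ∩ Sofia ∩ Oliver: 08:15-10:15, 11:15-12:30, 16:15-17:00.
The first common window of at least 30 minutes is 08:15-10:15, so the earliest start is 08:15.

08:15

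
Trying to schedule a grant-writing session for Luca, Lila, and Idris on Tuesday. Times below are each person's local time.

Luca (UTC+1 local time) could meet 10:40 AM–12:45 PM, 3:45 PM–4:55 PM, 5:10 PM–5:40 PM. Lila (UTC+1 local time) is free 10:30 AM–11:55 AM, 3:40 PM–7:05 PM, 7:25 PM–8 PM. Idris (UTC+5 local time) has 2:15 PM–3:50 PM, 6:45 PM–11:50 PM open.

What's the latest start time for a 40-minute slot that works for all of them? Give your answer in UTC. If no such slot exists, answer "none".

Luca in UTC: 09:40-11:45, 14:45-15:55, 16:10-16:40 (subtract 1h to convert from UTC+1).
Lila in UTC: 09:30-10:55, 14:40-18:05, 18:25-19:00 (subtract 1h to convert from UTC+1).
Idris in UTC: 09:15-10:50, 13:45-18:50 (subtract 5h to convert from UTC+5).
Luca ∩ Lila: 09:40-10:55, 14:45-15:55, 16:10-16:40.
Luca ∩ Lila ∩ Idris: 09:40-10:50, 14:45-15:55, 16:10-16:40.
The last common window of at least 40 minutes is 14:45-15:55; a 40-minute meeting can start as late as 15:15 and still end by 15:55.

15:15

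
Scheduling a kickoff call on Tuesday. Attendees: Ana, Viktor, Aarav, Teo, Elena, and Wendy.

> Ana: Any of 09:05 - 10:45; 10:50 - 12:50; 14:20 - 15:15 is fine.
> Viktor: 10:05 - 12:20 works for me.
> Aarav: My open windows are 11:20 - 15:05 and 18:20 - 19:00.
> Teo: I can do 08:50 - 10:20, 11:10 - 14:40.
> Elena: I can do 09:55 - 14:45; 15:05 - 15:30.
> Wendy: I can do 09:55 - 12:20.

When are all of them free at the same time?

11:20-12:20

Ana ∩ Viktor: 10:05-10:45, 10:50-12:20.
Ana ∩ Viktor ∩ Aarav: 11:20-12:20.
Ana ∩ Viktor ∩ Aarav ∩ Teo: 11:20-12:20.
Ana ∩ Viktor ∩ Aarav ∩ Teo ∩ Elena: 11:20-12:20.
Ana ∩ Viktor ∩ Aarav ∩ Teo ∩ Elena ∩ Wendy: 11:20-12:20.
Those are the intersection windows.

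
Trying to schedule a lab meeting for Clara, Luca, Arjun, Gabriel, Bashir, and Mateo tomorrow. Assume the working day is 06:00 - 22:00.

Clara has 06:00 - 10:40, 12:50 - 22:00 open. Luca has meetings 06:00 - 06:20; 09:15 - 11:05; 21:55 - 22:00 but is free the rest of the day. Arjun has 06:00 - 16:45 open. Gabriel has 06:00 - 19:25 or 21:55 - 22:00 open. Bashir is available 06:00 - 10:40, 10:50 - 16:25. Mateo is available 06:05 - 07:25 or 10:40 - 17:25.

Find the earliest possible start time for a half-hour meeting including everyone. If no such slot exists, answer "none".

06:20

Clara free: 06:00-10:40, 12:50-22:00.
Luca free: 06:20-09:15, 11:05-21:55 (invert busy blocks within the working day).
Arjun free: 06:00-16:45.
Gabriel free: 06:00-19:25, 21:55-22:00.
Bashir free: 06:00-10:40, 10:50-16:25.
Mateo free: 06:05-07:25, 10:40-17:25.
Clara ∩ Luca: 06:20-09:15, 12:50-21:55.
Clara ∩ Luca ∩ Arjun: 06:20-09:15, 12:50-16:45.
Clara ∩ Luca ∩ Arjun ∩ Gabriel: 06:20-09:15, 12:50-16:45.
Clara ∩ Luca ∩ Arjun ∩ Gabriel ∩ Bashir: 06:20-09:15, 12:50-16:25.
Clara ∩ Luca ∩ Arjun ∩ Gabriel ∩ Bashir ∩ Mateo: 06:20-07:25, 12:50-16:25.
Those are the intersection windows.
The first common window of at least 30 minutes is 06:20-07:25, so the earliest start is 06:20.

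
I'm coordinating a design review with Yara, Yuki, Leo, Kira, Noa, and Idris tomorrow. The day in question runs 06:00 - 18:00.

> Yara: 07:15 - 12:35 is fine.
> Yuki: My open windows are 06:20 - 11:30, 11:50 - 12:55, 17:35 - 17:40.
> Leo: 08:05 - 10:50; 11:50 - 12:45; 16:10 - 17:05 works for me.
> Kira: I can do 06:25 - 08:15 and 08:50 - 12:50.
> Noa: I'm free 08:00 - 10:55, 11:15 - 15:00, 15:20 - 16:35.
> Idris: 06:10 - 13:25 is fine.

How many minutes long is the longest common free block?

120

Yara ∩ Yuki: 07:15-11:30, 11:50-12:35.
Yara ∩ Yuki ∩ Leo: 08:05-10:50, 11:50-12:35.
Yara ∩ Yuki ∩ Leo ∩ Kira: 08:05-08:15, 08:50-10:50, 11:50-12:35.
Yara ∩ Yuki ∩ Leo ∩ Kira ∩ Noa: 08:05-08:15, 08:50-10:50, 11:50-12:35.
Yara ∩ Yuki ∩ Leo ∩ Kira ∩ Noa ∩ Idris: 08:05-08:15, 08:50-10:50, 11:50-12:35.
So the common availability across everyone is 08:05-08:15, 08:50-10:50, 11:50-12:35.
The longest is 08:50-10:50 at 120 minutes.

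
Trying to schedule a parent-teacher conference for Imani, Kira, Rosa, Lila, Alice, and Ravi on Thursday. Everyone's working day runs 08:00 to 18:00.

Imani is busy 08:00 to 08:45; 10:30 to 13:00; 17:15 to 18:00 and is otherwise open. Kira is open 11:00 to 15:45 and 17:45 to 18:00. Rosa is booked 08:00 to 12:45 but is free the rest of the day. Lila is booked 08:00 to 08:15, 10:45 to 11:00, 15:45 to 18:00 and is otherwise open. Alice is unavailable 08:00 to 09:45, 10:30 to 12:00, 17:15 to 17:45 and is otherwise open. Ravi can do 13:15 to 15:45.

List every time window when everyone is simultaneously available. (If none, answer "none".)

Imani free: 08:45-10:30, 13:00-17:15 (invert busy blocks within the working day).
Kira free: 11:00-15:45, 17:45-18:00.
Rosa free: 12:45-18:00 (invert busy blocks within the working day).
Lila free: 08:15-10:45, 11:00-15:45 (invert busy blocks within the working day).
Alice free: 09:45-10:30, 12:00-17:15, 17:45-18:00 (invert busy blocks within the working day).
Ravi free: 13:15-15:45.
Imani ∩ Kira: 13:00-15:45.
Imani ∩ Kira ∩ Rosa: 13:00-15:45.
Imani ∩ Kira ∩ Rosa ∩ Lila: 13:00-15:45.
Imani ∩ Kira ∩ Rosa ∩ Lila ∩ Alice: 13:00-15:45.
Imani ∩ Kira ∩ Rosa ∩ Lila ∩ Alice ∩ Ravi: 13:15-15:45.
So the common availability across everyone is 13:15-15:45.

13:15-15:45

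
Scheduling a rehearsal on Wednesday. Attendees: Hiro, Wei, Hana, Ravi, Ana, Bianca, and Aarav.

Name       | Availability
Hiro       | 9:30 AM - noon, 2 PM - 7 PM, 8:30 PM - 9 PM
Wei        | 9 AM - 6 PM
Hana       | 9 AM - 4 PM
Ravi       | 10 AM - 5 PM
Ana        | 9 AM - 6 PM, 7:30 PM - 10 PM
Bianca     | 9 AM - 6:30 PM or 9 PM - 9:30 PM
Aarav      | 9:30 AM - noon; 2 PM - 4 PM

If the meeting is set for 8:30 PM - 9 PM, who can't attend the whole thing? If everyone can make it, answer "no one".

Hiro: free for 20:30-21:00. Wei: not fully free for 20:30-21:00. Hana: not fully free for 20:30-21:00. Ravi: not fully free for 20:30-21:00. Ana: free for 20:30-21:00. Bianca: not fully free for 20:30-21:00. Aarav: not fully free for 20:30-21:00.

Aarav, Bianca, Hana, Ravi, Wei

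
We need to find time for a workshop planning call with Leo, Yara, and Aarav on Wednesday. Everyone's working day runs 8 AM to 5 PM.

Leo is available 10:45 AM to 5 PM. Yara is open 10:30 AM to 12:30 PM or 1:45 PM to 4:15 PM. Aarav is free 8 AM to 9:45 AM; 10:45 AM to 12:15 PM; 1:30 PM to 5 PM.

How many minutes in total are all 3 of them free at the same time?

240

Leo ∩ Yara: 10:45-12:30, 13:45-16:15.
Leo ∩ Yara ∩ Aarav: 10:45-12:15, 13:45-16:15.
Summing the common windows: 90 + 150 = 240 minutes.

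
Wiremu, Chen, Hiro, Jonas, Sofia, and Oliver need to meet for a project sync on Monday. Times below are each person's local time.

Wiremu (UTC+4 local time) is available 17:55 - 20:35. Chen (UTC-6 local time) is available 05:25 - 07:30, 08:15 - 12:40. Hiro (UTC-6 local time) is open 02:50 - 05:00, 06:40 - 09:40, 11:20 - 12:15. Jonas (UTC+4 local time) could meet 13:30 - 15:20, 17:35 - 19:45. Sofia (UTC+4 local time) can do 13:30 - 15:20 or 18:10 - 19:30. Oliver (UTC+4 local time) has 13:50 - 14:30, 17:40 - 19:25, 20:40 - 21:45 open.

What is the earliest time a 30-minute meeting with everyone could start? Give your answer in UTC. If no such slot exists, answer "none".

14:15

Wiremu in UTC: 13:55-16:35 (subtract 4h to convert from UTC+4).
Chen in UTC: 11:25-13:30, 14:15-18:40 (add 6h to convert from UTC-6).
Hiro in UTC: 08:50-11:00, 12:40-15:40, 17:20-18:15 (add 6h to convert from UTC-6).
Jonas in UTC: 09:30-11:20, 13:35-15:45 (subtract 4h to convert from UTC+4).
Sofia in UTC: 09:30-11:20, 14:10-15:30 (subtract 4h to convert from UTC+4).
Oliver in UTC: 09:50-10:30, 13:40-15:25, 16:40-17:45 (subtract 4h to convert from UTC+4).
Wiremu ∩ Chen: 14:15-16:35.
Wiremu ∩ Chen ∩ Hiro: 14:15-15:40.
Wiremu ∩ Chen ∩ Hiro ∩ Jonas: 14:15-15:40.
Wiremu ∩ Chen ∩ Hiro ∩ Jonas ∩ Sofia: 14:15-15:30.
Wiremu ∩ Chen ∩ Hiro ∩ Jonas ∩ Sofia ∩ Oliver: 14:15-15:25.
The first common window of at least 30 minutes is 14:15-15:25, so the earliest start is 14:15.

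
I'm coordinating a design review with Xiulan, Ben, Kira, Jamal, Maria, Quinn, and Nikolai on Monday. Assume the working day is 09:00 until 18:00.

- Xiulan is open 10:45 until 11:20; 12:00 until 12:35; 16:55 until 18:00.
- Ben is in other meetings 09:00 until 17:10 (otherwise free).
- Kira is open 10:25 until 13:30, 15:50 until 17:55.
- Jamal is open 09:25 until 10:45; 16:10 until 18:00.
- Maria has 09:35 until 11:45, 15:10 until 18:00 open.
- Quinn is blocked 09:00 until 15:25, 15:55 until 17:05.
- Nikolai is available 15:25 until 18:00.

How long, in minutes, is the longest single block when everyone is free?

Xiulan free: 10:45-11:20, 12:00-12:35, 16:55-18:00.
Ben free: 17:10-18:00 (invert busy blocks within the working day).
Kira free: 10:25-13:30, 15:50-17:55.
Jamal free: 09:25-10:45, 16:10-18:00.
Maria free: 09:35-11:45, 15:10-18:00.
Quinn free: 15:25-15:55, 17:05-18:00 (invert busy blocks within the working day).
Nikolai free: 15:25-18:00.
Xiulan ∩ Ben: 17:10-18:00.
Xiulan ∩ Ben ∩ Kira: 17:10-17:55.
Xiulan ∩ Ben ∩ Kira ∩ Jamal: 17:10-17:55.
Xiulan ∩ Ben ∩ Kira ∩ Jamal ∩ Maria: 17:10-17:55.
Xiulan ∩ Ben ∩ Kira ∩ Jamal ∩ Maria ∩ Quinn: 17:10-17:55.
Xiulan ∩ Ben ∩ Kira ∩ Jamal ∩ Maria ∩ Quinn ∩ Nikolai: 17:10-17:55.
Those are the intersection windows.
The longest is 17:10-17:55 at 45 minutes.

45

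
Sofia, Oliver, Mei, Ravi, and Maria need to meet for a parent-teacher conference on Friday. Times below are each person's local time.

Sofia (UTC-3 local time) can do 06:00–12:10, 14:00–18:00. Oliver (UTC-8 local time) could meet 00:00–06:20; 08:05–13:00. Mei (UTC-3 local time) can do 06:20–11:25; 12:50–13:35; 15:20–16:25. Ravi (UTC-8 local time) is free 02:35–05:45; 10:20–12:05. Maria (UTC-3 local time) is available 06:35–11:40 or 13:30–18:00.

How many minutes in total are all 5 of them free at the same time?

255

Sofia in UTC: 09:00-15:10, 17:00-21:00 (add 3h to convert from UTC-3).
Oliver in UTC: 08:00-14:20, 16:05-21:00 (add 8h to convert from UTC-8).
Mei in UTC: 09:20-14:25, 15:50-16:35, 18:20-19:25 (add 3h to convert from UTC-3).
Ravi in UTC: 10:35-13:45, 18:20-20:05 (add 8h to convert from UTC-8).
Maria in UTC: 09:35-14:40, 16:30-21:00 (add 3h to convert from UTC-3).
Sofia ∩ Oliver: 09:00-14:20, 17:00-21:00.
Sofia ∩ Oliver ∩ Mei: 09:20-14:20, 18:20-19:25.
Sofia ∩ Oliver ∩ Mei ∩ Ravi: 10:35-13:45, 18:20-19:25.
Sofia ∩ Oliver ∩ Mei ∩ Ravi ∩ Maria: 10:35-13:45, 18:20-19:25.
Summing the common windows: 190 + 65 = 255 minutes.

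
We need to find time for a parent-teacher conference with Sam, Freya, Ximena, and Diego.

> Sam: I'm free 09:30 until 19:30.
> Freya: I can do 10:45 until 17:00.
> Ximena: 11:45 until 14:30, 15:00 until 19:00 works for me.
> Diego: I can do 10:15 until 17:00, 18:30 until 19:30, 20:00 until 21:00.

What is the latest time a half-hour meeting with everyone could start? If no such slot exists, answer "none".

16:30

Sam ∩ Freya: 10:45-17:00.
Sam ∩ Freya ∩ Ximena: 11:45-14:30, 15:00-17:00.
Sam ∩ Freya ∩ Ximena ∩ Diego: 11:45-14:30, 15:00-17:00.
The last common window of at least 30 minutes is 15:00-17:00; a 30-minute meeting can start as late as 16:30 and still end by 17:00.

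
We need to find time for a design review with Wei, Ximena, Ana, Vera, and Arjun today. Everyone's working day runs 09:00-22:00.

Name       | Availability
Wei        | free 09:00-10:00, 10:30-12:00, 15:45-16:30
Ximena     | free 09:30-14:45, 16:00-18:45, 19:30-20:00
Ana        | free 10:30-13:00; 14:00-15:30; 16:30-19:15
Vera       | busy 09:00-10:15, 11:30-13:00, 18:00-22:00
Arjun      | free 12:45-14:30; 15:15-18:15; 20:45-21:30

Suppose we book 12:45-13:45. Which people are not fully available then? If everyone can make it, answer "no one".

Wei free: 09:00-10:00, 10:30-12:00, 15:45-16:30.
Ximena free: 09:30-14:45, 16:00-18:45, 19:30-20:00.
Ana free: 10:30-13:00, 14:00-15:30, 16:30-19:15.
Vera free: 10:15-11:30, 13:00-18:00 (invert busy blocks within the working day).
Arjun free: 12:45-14:30, 15:15-18:15, 20:45-21:30.
Wei: not fully free for 12:45-13:45. Ximena: free for 12:45-13:45. Ana: not fully free for 12:45-13:45. Vera: not fully free for 12:45-13:45. Arjun: free for 12:45-13:45.

Ana, Vera, Wei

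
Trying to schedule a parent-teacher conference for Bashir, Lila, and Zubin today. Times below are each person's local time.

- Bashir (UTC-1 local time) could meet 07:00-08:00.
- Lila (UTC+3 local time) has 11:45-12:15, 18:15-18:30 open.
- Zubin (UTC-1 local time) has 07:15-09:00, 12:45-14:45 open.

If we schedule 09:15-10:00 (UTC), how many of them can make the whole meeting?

1

Bashir in UTC: 08:00-09:00 (add 1h to convert from UTC-1).
Lila in UTC: 08:45-09:15, 15:15-15:30 (subtract 3h to convert from UTC+3).
Zubin in UTC: 08:15-10:00, 13:45-15:45 (add 1h to convert from UTC-1).
Zubin can make the full 09:15-10:00 slot — that's 1.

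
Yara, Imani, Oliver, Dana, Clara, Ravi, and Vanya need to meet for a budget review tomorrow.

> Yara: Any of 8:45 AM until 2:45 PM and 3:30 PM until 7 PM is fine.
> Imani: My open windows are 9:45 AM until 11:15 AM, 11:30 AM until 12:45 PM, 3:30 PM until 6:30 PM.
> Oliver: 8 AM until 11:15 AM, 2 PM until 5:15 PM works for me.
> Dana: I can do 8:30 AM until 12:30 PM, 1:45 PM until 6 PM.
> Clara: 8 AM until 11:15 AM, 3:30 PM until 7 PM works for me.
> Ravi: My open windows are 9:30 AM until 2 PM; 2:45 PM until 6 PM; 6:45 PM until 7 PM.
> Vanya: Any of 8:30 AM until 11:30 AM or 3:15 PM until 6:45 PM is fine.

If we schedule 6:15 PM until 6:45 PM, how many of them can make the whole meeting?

3

Yara, Clara, and Vanya can make the full 18:15-18:45 slot — that's 3.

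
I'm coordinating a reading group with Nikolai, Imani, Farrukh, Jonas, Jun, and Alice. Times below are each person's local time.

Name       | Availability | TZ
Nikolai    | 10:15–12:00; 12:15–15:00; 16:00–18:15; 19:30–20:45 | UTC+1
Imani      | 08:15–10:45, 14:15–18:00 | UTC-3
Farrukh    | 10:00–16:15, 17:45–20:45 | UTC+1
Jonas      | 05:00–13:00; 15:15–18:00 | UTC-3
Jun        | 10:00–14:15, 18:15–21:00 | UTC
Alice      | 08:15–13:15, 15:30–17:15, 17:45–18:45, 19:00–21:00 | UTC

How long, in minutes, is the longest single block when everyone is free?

Nikolai in UTC: 09:15-11:00, 11:15-14:00, 15:00-17:15, 18:30-19:45 (subtract 1h to convert from UTC+1).
Imani in UTC: 11:15-13:45, 17:15-21:00 (add 3h to convert from UTC-3).
Farrukh in UTC: 09:00-15:15, 16:45-19:45 (subtract 1h to convert from UTC+1).
Jonas in UTC: 08:00-16:00, 18:15-21:00 (add 3h to convert from UTC-3).
Jun in UTC: 10:00-14:15, 18:15-21:00.
Alice in UTC: 08:15-13:15, 15:30-17:15, 17:45-18:45, 19:00-21:00.
Nikolai ∩ Imani: 11:15-13:45, 18:30-19:45.
Nikolai ∩ Imani ∩ Farrukh: 11:15-13:45, 18:30-19:45.
Nikolai ∩ Imani ∩ Farrukh ∩ Jonas: 11:15-13:45, 18:30-19:45.
Nikolai ∩ Imani ∩ Farrukh ∩ Jonas ∩ Jun: 11:15-13:45, 18:30-19:45.
Nikolai ∩ Imani ∩ Farrukh ∩ Jonas ∩ Jun ∩ Alice: 11:15-13:15, 18:30-18:45, 19:00-19:45.
The longest is 11:15-13:15 at 120 minutes.

120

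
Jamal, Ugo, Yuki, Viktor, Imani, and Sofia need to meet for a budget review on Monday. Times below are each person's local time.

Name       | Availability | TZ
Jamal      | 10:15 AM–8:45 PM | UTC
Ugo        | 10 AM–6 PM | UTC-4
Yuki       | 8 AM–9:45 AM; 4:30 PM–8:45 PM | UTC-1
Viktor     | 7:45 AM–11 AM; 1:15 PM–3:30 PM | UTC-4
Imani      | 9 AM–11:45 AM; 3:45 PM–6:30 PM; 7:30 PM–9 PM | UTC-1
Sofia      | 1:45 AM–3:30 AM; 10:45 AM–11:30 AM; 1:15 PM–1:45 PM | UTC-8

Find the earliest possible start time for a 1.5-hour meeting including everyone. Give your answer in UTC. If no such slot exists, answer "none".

Jamal in UTC: 10:15-20:45.
Ugo in UTC: 14:00-22:00 (add 4h to convert from UTC-4).
Yuki in UTC: 09:00-10:45, 17:30-21:45 (add 1h to convert from UTC-1).
Viktor in UTC: 11:45-15:00, 17:15-19:30 (add 4h to convert from UTC-4).
Imani in UTC: 10:00-12:45, 16:45-19:30, 20:30-22:00 (add 1h to convert from UTC-1).
Sofia in UTC: 09:45-11:30, 18:45-19:30, 21:15-21:45 (add 8h to convert from UTC-8).
Jamal ∩ Ugo: 14:00-20:45.
Jamal ∩ Ugo ∩ Yuki: 17:30-20:45.
Jamal ∩ Ugo ∩ Yuki ∩ Viktor: 17:30-19:30.
Jamal ∩ Ugo ∩ Yuki ∩ Viktor ∩ Imani: 17:30-19:30.
Jamal ∩ Ugo ∩ Yuki ∩ Viktor ∩ Imani ∩ Sofia: 18:45-19:30.
So the common availability across everyone is 18:45-19:30.
No common window is at least 90 minutes long.

none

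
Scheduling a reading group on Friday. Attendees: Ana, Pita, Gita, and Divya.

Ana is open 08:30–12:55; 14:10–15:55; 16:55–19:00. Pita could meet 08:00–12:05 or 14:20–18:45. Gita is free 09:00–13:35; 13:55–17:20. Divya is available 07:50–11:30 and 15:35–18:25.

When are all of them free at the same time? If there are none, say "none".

Ana ∩ Pita: 08:30-12:05, 14:20-15:55, 16:55-18:45.
Ana ∩ Pita ∩ Gita: 09:00-12:05, 14:20-15:55, 16:55-17:20.
Ana ∩ Pita ∩ Gita ∩ Divya: 09:00-11:30, 15:35-15:55, 16:55-17:20.
Those are the intersection windows.

09:00-11:30, 15:35-15:55, 16:55-17:20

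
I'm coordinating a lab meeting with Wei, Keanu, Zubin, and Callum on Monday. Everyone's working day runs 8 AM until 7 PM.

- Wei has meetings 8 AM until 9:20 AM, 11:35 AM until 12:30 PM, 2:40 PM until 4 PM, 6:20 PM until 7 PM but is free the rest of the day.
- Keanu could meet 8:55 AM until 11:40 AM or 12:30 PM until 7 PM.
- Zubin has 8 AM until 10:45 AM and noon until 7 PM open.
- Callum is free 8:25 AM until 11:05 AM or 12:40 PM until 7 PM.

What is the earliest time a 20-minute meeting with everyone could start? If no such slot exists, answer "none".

09:20

Wei free: 09:20-11:35, 12:30-14:40, 16:00-18:20 (invert busy blocks within the working day).
Keanu free: 08:55-11:40, 12:30-19:00.
Zubin free: 08:00-10:45, 12:00-19:00.
Callum free: 08:25-11:05, 12:40-19:00.
Wei ∩ Keanu: 09:20-11:35, 12:30-14:40, 16:00-18:20.
Wei ∩ Keanu ∩ Zubin: 09:20-10:45, 12:30-14:40, 16:00-18:20.
Wei ∩ Keanu ∩ Zubin ∩ Callum: 09:20-10:45, 12:40-14:40, 16:00-18:20.
The first common window of at least 20 minutes is 09:20-10:45, so the earliest start is 09:20.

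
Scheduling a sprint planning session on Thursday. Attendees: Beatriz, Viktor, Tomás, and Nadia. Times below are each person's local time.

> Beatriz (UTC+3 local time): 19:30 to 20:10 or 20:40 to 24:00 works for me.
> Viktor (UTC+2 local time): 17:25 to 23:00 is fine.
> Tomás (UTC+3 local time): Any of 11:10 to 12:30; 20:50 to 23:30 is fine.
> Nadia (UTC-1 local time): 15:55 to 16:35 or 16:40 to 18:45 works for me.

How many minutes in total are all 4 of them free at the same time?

Beatriz in UTC: 16:30-17:10, 17:40-21:00 (subtract 3h to convert from UTC+3).
Viktor in UTC: 15:25-21:00 (subtract 2h to convert from UTC+2).
Tomás in UTC: 08:10-09:30, 17:50-20:30 (subtract 3h to convert from UTC+3).
Nadia in UTC: 16:55-17:35, 17:40-19:45 (add 1h to convert from UTC-1).
Beatriz ∩ Viktor: 16:30-17:10, 17:40-21:00.
Beatriz ∩ Viktor ∩ Tomás: 17:50-20:30.
Beatriz ∩ Viktor ∩ Tomás ∩ Nadia: 17:50-19:45.
So the common availability across everyone is 17:50-19:45.
That's a single block of 115 minutes.

115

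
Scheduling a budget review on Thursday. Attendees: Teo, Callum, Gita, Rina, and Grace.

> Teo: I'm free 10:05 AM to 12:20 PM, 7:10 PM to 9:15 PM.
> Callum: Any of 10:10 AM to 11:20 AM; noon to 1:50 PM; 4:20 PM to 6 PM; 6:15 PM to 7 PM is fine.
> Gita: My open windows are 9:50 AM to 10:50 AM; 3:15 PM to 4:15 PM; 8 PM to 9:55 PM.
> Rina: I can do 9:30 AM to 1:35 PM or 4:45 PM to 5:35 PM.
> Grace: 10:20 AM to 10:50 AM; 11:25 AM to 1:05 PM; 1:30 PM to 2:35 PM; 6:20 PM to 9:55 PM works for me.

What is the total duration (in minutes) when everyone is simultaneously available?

Teo ∩ Callum: 10:10-11:20, 12:00-12:20.
Teo ∩ Callum ∩ Gita: 10:10-10:50.
Teo ∩ Callum ∩ Gita ∩ Rina: 10:10-10:50.
Teo ∩ Callum ∩ Gita ∩ Rina ∩ Grace: 10:20-10:50.
So the common availability across everyone is 10:20-10:50.
That's a single block of 30 minutes.

30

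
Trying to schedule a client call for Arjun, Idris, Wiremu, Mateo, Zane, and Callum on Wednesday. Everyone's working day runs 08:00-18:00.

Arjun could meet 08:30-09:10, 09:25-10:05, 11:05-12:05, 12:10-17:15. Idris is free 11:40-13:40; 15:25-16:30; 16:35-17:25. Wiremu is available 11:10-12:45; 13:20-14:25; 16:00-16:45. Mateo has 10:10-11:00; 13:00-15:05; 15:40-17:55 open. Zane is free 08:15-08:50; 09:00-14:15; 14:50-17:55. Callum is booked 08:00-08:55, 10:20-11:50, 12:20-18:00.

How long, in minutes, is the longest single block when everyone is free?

Arjun free: 08:30-09:10, 09:25-10:05, 11:05-12:05, 12:10-17:15.
Idris free: 11:40-13:40, 15:25-16:30, 16:35-17:25.
Wiremu free: 11:10-12:45, 13:20-14:25, 16:00-16:45.
Mateo free: 10:10-11:00, 13:00-15:05, 15:40-17:55.
Zane free: 08:15-08:50, 09:00-14:15, 14:50-17:55.
Callum free: 08:55-10:20, 11:50-12:20 (invert busy blocks within the working day).
Arjun ∩ Idris: 11:40-12:05, 12:10-13:40, 15:25-16:30, 16:35-17:15.
Arjun ∩ Idris ∩ Wiremu: 11:40-12:05, 12:10-12:45, 13:20-13:40, 16:00-16:30, 16:35-16:45.
Arjun ∩ Idris ∩ Wiremu ∩ Mateo: 13:20-13:40, 16:00-16:30, 16:35-16:45.
Arjun ∩ Idris ∩ Wiremu ∩ Mateo ∩ Zane: 13:20-13:40, 16:00-16:30, 16:35-16:45.
Arjun ∩ Idris ∩ Wiremu ∩ Mateo ∩ Zane ∩ Callum: ∅.
There is no time when everyone is free.
No common window exists, so the longest block is 0 minutes.

0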